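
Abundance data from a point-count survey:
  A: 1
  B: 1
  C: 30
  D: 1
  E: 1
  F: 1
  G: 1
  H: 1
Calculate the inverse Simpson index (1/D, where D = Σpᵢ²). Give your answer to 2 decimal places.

1.51

Total N = 1+1+30+1+1+1+1+1 = 37, so the proportions are 0.02703, 0.02703, 0.81081, 0.02703, 0.02703, 0.02703, 0.02703, 0.02703 (working shown to 5 dp, full precision carried).
D = 0.02703² + 0.02703² + 0.81081² + 0.02703² + 0.02703² + 0.02703² + 0.02703² + 0.02703² = 0.00073 + 0.00073 + 0.65741 + 0.00073 + 0.00073 + 0.00073 + 0.00073 + 0.00073 = 0.66253.
So 1/D = 1.5094, i.e. 1.51 to 2 decimal places.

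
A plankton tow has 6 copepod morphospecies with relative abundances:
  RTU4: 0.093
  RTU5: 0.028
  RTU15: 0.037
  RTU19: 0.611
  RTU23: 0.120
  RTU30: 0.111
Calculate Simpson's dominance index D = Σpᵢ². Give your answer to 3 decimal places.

0.411

D = 0.093² + 0.028² + 0.037² + 0.611² + 0.12² + 0.111² = 0.00865 + 0.00078 + 0.00137 + 0.37332 + 0.01440 + 0.01232 = 0.41084 (working shown to 5 dp, full precision carried).
To 3 decimal places, D = 0.411.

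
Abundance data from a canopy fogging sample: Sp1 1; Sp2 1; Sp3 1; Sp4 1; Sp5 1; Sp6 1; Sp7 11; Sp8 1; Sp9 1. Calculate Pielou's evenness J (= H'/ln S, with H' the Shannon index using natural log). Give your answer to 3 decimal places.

0.708

Total N = 1+1+1+1+1+1+11+1+1 = 19, so the proportions are 0.05263, 0.05263, 0.05263, 0.05263, 0.05263, 0.05263, 0.57895, 0.05263, 0.05263 (working shown to 5 dp, full precision carried).
H' = −Σ pᵢ ln pᵢ = −((-0.15497) + (-0.15497) + (-0.15497) + (-0.15497) + (-0.15497) + (-0.15497) + (-0.31642) + (-0.15497) + (-0.15497)) = 1.55618.
With S = 9 species, ln S = 2.19722, so J = 1.55618/2.19722 = 0.70825, i.e. 0.708 to 3 decimal places.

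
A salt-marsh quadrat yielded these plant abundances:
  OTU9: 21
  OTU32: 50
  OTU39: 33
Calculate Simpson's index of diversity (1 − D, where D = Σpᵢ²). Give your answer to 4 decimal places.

0.6274

Total N = 21+50+33 = 104, so the proportions are 0.201923, 0.480769, 0.317308 (working shown to 6 dp, full precision carried).
D = 0.201923² + 0.480769² + 0.317308² = 0.040773 + 0.231139 + 0.100684 = 0.372596.
So 1 − D = 0.627404, i.e. 0.6274 to 4 decimal places.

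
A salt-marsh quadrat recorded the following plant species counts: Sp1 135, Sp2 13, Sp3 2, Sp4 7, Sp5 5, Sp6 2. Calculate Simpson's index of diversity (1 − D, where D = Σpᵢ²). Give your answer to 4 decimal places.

Total N = 135+13+2+7+5+2 = 164, so the proportions are 0.823171, 0.079268, 0.012195, 0.042683, 0.030488, 0.012195 (working shown to 6 dp, full precision carried).
D = 0.823171² + 0.079268² + 0.012195² + 0.042683² + 0.030488² + 0.012195² = 0.677610 + 0.006283 + 0.000149 + 0.001822 + 0.000930 + 0.000149 = 0.686942.
So 1 − D = 0.313058, i.e. 0.3131 to 4 decimal places.

0.3131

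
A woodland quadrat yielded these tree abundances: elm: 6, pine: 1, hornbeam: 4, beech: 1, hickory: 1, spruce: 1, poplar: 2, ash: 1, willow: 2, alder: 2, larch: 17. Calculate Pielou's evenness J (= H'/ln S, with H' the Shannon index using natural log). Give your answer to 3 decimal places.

Total N = 6+1+4+1+1+1+2+1+2+2+17 = 38, so the proportions are 0.15789, 0.02632, 0.10526, 0.02632, 0.02632, 0.02632, 0.05263, 0.02632, 0.05263, 0.05263, 0.44737 (working shown to 5 dp, full precision carried).
H' = −Σ pᵢ ln pᵢ = −((-0.29145) + (-0.09573) + (-0.23698) + (-0.09573) + (-0.09573) + (-0.09573) + (-0.15497) + (-0.09573) + (-0.15497) + (-0.15497) + (-0.35985)) = 1.83182.
With S = 11 species, ln S = 2.39790, so J = 1.83182/2.39790 = 0.76393, i.e. 0.764 to 3 decimal places.

0.764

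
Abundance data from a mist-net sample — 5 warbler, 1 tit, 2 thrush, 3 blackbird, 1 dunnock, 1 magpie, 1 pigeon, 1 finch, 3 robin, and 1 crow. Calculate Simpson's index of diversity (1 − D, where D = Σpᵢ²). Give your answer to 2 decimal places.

Total N = 5+1+2+3+1+1+1+1+3+1 = 19, so the proportions are 0.2632, 0.0526, 0.1053, 0.1579, 0.0526, 0.0526, 0.0526, 0.0526, 0.1579, 0.0526 (working shown to 4 dp, full precision carried).
D = 0.2632² + 0.0526² + 0.1053² + 0.1579² + 0.0526² + 0.0526² + 0.0526² + 0.0526² + 0.1579² + 0.0526² = 0.0693 + 0.0028 + 0.0111 + 0.0249 + 0.0028 + 0.0028 + 0.0028 + 0.0028 + 0.0249 + 0.0028 = 0.1468.
So 1 − D = 0.8532, i.e. 0.85 to 2 decimal places.

0.85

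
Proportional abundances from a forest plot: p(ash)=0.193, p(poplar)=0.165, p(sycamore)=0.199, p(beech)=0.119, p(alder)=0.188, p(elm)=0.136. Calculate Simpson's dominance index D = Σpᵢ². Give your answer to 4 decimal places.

D = 0.193² + 0.165² + 0.199² + 0.119² + 0.188² + 0.136² = 0.037249 + 0.027225 + 0.039601 + 0.014161 + 0.035344 + 0.018496 = 0.172076 (working shown to 6 dp, full precision carried).
To 4 decimal places, D = 0.1721.

0.1721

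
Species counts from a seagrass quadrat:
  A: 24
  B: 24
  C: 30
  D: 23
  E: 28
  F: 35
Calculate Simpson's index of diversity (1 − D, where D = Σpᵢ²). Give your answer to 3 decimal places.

0.829

Total N = 24+24+30+23+28+35 = 164, so the proportions are 0.14634, 0.14634, 0.18293, 0.14024, 0.17073, 0.21341 (working shown to 5 dp, full precision carried).
D = 0.14634² + 0.14634² + 0.18293² + 0.14024² + 0.17073² + 0.21341² = 0.02142 + 0.02142 + 0.03346 + 0.01967 + 0.02915 + 0.04555 = 0.17066.
So 1 − D = 0.82934, i.e. 0.829 to 3 decimal places.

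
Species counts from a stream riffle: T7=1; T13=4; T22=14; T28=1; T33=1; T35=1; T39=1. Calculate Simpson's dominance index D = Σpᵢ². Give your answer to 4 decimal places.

0.4102

Total N = 1+4+14+1+1+1+1 = 23, so the proportions are 0.043478, 0.173913, 0.608696, 0.043478, 0.043478, 0.043478, 0.043478 (working shown to 6 dp, full precision carried).
D = 0.043478² + 0.173913² + 0.608696² + 0.043478² + 0.043478² + 0.043478² + 0.043478² = 0.001890 + 0.030246 + 0.370510 + 0.001890 + 0.001890 + 0.001890 + 0.001890 = 0.410208.
To 4 decimal places, D = 0.4102.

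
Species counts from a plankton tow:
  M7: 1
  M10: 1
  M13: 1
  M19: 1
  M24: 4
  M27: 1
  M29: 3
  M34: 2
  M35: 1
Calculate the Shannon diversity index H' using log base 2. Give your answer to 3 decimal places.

Total N = 1+1+1+1+4+1+3+2+1 = 15, so the proportions are 0.06667, 0.06667, 0.06667, 0.06667, 0.26667, 0.06667, 0.2, 0.13333, 0.06667 (working shown to 5 dp, full precision carried).
Each pᵢ log₂ pᵢ term: 0.06667×(-3.90689)=-0.26046, 0.06667×(-3.90689)=-0.26046, 0.06667×(-3.90689)=-0.26046, 0.06667×(-3.90689)=-0.26046, 0.26667×(-1.90689)=-0.50850, 0.06667×(-3.90689)=-0.26046, 0.2×(-2.32193)=-0.46439, 0.13333×(-2.90689)=-0.38759, 0.06667×(-3.90689)=-0.26046.
Sum = -2.92323, so H' = 2.923.

2.923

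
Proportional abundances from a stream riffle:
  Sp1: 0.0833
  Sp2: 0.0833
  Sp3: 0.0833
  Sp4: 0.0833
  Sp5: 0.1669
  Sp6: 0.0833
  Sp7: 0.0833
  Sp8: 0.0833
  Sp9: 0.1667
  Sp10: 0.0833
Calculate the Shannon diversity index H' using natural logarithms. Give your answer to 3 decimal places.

Each pᵢ ln pᵢ term (working shown to 5 dp, full precision carried): 0.0833×(-2.48531)=-0.20703, 0.0833×(-2.48531)=-0.20703, 0.0833×(-2.48531)=-0.20703, 0.0833×(-2.48531)=-0.20703, 0.1669×(-1.79036)=-0.29881, 0.0833×(-2.48531)=-0.20703, 0.0833×(-2.48531)=-0.20703, 0.0833×(-2.48531)=-0.20703, 0.1667×(-1.79156)=-0.29865, 0.0833×(-2.48531)=-0.20703.
Sum = -2.25367, so H' = 2.254.

2.254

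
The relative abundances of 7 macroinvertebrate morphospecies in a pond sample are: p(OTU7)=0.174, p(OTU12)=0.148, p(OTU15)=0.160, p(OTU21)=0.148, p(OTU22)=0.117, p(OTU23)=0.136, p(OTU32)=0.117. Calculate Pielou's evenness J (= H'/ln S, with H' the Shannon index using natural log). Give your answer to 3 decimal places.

0.995

H' = −Σ pᵢ ln pᵢ = −((-0.30427) + (-0.28276) + (-0.29321) + (-0.28276) + (-0.25103) + (-0.27133) + (-0.25103)) = 1.93641 (working shown to 5 dp, full precision carried).
With S = 7 species, ln S = 1.94591, so J = 1.93641/1.94591 = 0.99512, i.e. 0.995 to 3 decimal places.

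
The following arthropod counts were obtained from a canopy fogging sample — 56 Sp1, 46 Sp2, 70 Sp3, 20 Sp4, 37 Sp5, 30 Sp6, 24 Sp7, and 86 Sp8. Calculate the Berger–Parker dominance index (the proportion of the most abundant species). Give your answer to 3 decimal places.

0.233

Total N = 56+46+70+20+37+30+24+86 = 369, so the proportions are 0.15176, 0.12466, 0.1897, 0.0542, 0.10027, 0.0813, 0.06504, 0.23306 (working shown to 5 dp, full precision carried).
The largest proportion is 0.23306, i.e. d = 0.233 to 3 decimal places.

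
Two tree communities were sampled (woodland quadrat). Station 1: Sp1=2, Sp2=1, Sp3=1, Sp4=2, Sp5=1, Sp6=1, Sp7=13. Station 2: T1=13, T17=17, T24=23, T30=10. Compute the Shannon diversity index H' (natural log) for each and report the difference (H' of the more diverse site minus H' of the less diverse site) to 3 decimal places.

0.014

Station 1: N=21, proportions 0.09524, 0.04762, 0.04762, 0.09524, 0.04762, 0.04762, 0.61905, giving H' = 1.32467 (working shown to 5 dp, full precision carried).
Station 2: N=63, proportions 0.20635, 0.26984, 0.36508, 0.15873, giving H' = 1.33915.
Difference = |1.32467 − 1.33915| = 0.01448, i.e. 0.014 to 3 decimal places.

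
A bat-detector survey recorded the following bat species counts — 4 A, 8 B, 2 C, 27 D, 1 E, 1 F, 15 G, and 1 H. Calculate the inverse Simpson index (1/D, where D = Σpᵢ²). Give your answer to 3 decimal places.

3.344

Total N = 4+8+2+27+1+1+15+1 = 59, so the proportions are 0.0677966, 0.1355932, 0.0338983, 0.4576271, 0.0169492, 0.0169492, 0.2542373, 0.0169492 (working shown to 7 dp, full precision carried).
D = 0.0677966² + 0.1355932² + 0.0338983² + 0.4576271² + 0.0169492² + 0.0169492² + 0.2542373² + 0.0169492² = 0.0045964 + 0.0183855 + 0.0011491 + 0.2094226 + 0.0002873 + 0.0002873 + 0.0646366 + 0.0002873 = 0.2990520.
So 1/D = 3.34390, i.e. 3.344 to 3 decimal places.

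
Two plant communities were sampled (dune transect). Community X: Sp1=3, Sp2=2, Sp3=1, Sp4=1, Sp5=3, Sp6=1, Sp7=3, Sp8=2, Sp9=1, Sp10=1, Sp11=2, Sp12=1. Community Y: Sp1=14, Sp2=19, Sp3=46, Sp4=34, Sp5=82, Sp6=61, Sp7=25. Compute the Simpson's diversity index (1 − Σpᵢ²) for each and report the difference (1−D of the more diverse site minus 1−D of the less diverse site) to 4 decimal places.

Community X: N=21, proportions 0.142857, 0.095238, 0.047619, 0.047619, 0.142857, 0.047619, 0.142857, 0.095238, 0.047619, 0.047619, 0.095238, 0.047619, giving 1−D = 0.897959 (working shown to 6 dp, full precision carried).
Community Y: N=281, proportions 0.049822, 0.067616, 0.163701, 0.120996, 0.291815, 0.217082, 0.088968, giving 1−D = 0.811312.
Difference = |0.897959 − 0.811312| = 0.086647, i.e. 0.0866 to 4 decimal places.

0.0866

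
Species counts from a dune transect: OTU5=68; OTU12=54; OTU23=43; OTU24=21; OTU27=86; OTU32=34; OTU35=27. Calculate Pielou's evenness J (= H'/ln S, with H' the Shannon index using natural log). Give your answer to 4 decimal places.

0.9478

Total N = 68+54+43+21+86+34+27 = 333, so the proportions are 0.204204, 0.162162, 0.129129, 0.063063, 0.258258, 0.102102, 0.081081 (working shown to 6 dp, full precision carried).
H' = −Σ pᵢ ln pᵢ = −((-0.324406) + (-0.294999) + (-0.264320) + (-0.174282) + (-0.349629) + (-0.232975) + (-0.203700)) = 1.844311.
With S = 7 species, ln S = 1.945910, so J = 1.844311/1.945910 = 0.947788, i.e. 0.9478 to 4 decimal places.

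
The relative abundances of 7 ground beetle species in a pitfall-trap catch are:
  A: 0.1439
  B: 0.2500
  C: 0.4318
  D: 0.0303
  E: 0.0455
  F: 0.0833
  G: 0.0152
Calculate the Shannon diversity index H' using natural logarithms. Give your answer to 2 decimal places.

Each pᵢ ln pᵢ term (working shown to 4 dp, full precision carried): 0.1439×(-1.9386)=-0.2790, 0.25×(-1.3863)=-0.3466, 0.4318×(-0.8398)=-0.3626, 0.0303×(-3.4966)=-0.1059, 0.0455×(-3.0900)=-0.1406, 0.0833×(-2.4853)=-0.2070, 0.0152×(-4.1865)=-0.0636.
Sum = -1.5054, so H' = 1.51.

1.51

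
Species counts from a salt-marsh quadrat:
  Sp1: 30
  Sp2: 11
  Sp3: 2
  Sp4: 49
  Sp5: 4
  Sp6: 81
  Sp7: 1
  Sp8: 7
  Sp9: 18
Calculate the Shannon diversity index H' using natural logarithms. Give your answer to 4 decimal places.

1.6302

Total N = 30+11+2+49+4+81+1+7+18 = 203, so the proportions are 0.147783, 0.054187, 0.009852, 0.241379, 0.019704, 0.399015, 0.004926, 0.034483, 0.08867 (working shown to 6 dp, full precision carried).
Each pᵢ ln pᵢ term: 0.147783×(-1.912009)=-0.282563, 0.054187×(-2.915311)=-0.157973, 0.009852×(-4.620059)=-0.045518, 0.241379×(-1.421386)=-0.343093, 0.019704×(-3.926912)=-0.077378, 0.399015×(-0.918757)=-0.366598, 0.004926×(-5.313206)=-0.026173, 0.034483×(-3.367296)=-0.116114, 0.08867×(-2.422834)=-0.214833.
Sum = -1.630241, so H' = 1.6302.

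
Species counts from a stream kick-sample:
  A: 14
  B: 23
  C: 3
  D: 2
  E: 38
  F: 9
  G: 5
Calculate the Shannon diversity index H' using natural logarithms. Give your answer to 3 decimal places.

Total N = 14+23+3+2+38+9+5 = 94, so the proportions are 0.14894, 0.24468, 0.03191, 0.02128, 0.40426, 0.09574, 0.05319 (working shown to 5 dp, full precision carried).
Each pᵢ ln pᵢ term: 0.14894×(-1.90424)=-0.28361, 0.24468×(-1.40780)=-0.34446, 0.03191×(-3.44468)=-0.10994, 0.02128×(-3.85015)=-0.08192, 0.40426×(-0.90571)=-0.36614, 0.09574×(-2.34607)=-0.22462, 0.05319×(-2.93386)=-0.15606.
Sum = -1.56674, so H' = 1.567.

1.567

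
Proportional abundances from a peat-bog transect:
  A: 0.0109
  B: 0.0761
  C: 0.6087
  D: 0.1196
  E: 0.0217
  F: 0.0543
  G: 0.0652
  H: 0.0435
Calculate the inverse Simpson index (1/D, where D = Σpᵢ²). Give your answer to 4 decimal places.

2.4982

D = 0.0109² + 0.0761² + 0.6087² + 0.1196² + 0.0217² + 0.0543² + 0.0652² + 0.0435² = 0.0001188 + 0.0057912 + 0.3705157 + 0.0143042 + 0.0004709 + 0.0029485 + 0.0042510 + 0.0018922 = 0.4002925 (working shown to 7 dp, full precision carried).
So 1/D = 2.498173, i.e. 2.4982 to 4 decimal places.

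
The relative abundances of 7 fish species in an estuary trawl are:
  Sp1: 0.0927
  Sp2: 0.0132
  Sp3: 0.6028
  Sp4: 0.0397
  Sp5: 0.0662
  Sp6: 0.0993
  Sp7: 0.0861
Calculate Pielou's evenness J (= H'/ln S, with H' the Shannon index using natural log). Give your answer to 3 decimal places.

H' = −Σ pᵢ ln pᵢ = −((-0.22048) + (-0.05712) + (-0.30512) + (-0.12809) + (-0.17974) + (-0.22934) + (-0.21114)) = 1.33103 (working shown to 5 dp, full precision carried).
With S = 7 species, ln S = 1.94591, so J = 1.33103/1.94591 = 0.68401, i.e. 0.684 to 3 decimal places.

0.684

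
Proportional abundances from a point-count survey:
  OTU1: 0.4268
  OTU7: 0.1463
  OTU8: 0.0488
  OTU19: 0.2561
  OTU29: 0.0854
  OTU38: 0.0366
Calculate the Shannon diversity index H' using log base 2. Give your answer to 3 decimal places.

Each pᵢ log₂ pᵢ term (working shown to 5 dp, full precision carried): 0.4268×(-1.22837)=-0.52427, 0.1463×(-2.77300)=-0.40569, 0.0488×(-4.35698)=-0.21262, 0.2561×(-1.96522)=-0.50329, 0.0854×(-3.54962)=-0.30314, 0.0366×(-4.77201)=-0.17466.
Sum = -2.12366, so H' = 2.124.

2.124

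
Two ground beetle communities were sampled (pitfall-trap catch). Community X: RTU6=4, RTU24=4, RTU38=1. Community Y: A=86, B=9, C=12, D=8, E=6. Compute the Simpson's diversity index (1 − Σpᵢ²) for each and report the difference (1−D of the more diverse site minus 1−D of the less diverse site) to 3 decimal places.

Community X: N=9, proportions 0.4444444, 0.4444444, 0.1111111, giving 1−D = 0.5925926 (working shown to 7 dp, full precision carried).
Community Y: N=121, proportions 0.7107438, 0.0743802, 0.0991736, 0.0661157, 0.0495868, giving 1−D = 0.4726453.
Difference = |0.5925926 − 0.4726453| = 0.1199473, i.e. 0.120 to 3 decimal places.

0.120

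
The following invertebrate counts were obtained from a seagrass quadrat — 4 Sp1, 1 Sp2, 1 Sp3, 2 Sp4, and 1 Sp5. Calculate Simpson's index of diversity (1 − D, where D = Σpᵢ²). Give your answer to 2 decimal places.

Total N = 4+1+1+2+1 = 9, so the proportions are 0.4444, 0.1111, 0.1111, 0.2222, 0.1111 (working shown to 4 dp, full precision carried).
D = 0.4444² + 0.1111² + 0.1111² + 0.2222² + 0.1111² = 0.1975 + 0.0123 + 0.0123 + 0.0494 + 0.0123 = 0.2840.
So 1 − D = 0.7160, i.e. 0.72 to 2 decimal places.

0.72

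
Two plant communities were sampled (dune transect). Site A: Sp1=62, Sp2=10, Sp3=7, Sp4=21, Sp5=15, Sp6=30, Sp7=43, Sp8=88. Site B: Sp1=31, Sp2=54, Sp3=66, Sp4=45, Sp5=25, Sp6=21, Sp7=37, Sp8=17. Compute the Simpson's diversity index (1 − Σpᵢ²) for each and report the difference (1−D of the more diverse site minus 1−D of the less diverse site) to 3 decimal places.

0.051

Site A: N=276, proportions 0.22464, 0.03623, 0.02536, 0.07609, 0.05435, 0.1087, 0.1558, 0.31884, giving 1−D = 0.80109 (working shown to 5 dp, full precision carried).
Site B: N=296, proportions 0.10473, 0.18243, 0.22297, 0.15203, 0.08446, 0.07095, 0.125, 0.05743, giving 1−D = 0.85183.
Difference = |0.80109 − 0.85183| = 0.05074, i.e. 0.051 to 3 decimal places.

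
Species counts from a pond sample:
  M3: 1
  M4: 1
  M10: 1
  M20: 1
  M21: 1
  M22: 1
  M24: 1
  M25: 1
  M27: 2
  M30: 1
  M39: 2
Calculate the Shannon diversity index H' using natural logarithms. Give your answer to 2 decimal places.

2.35

Total N = 1+1+1+1+1+1+1+1+2+1+2 = 13, so the proportions are 0.0769, 0.0769, 0.0769, 0.0769, 0.0769, 0.0769, 0.0769, 0.0769, 0.1538, 0.0769, 0.1538 (working shown to 4 dp, full precision carried).
Each pᵢ ln pᵢ term: 0.0769×(-2.5649)=-0.1973, 0.0769×(-2.5649)=-0.1973, 0.0769×(-2.5649)=-0.1973, 0.0769×(-2.5649)=-0.1973, 0.0769×(-2.5649)=-0.1973, 0.0769×(-2.5649)=-0.1973, 0.0769×(-2.5649)=-0.1973, 0.0769×(-2.5649)=-0.1973, 0.1538×(-1.8718)=-0.2880, 0.0769×(-2.5649)=-0.1973, 0.1538×(-1.8718)=-0.2880.
Sum = -2.3517, so H' = 2.35.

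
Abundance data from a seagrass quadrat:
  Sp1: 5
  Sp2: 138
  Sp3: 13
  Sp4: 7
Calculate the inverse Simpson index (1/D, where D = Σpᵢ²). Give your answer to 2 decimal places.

1.38

Total N = 5+138+13+7 = 163, so the proportions are 0.03067, 0.84663, 0.07975, 0.04294 (working shown to 5 dp, full precision carried).
D = 0.03067² + 0.84663² + 0.07975² + 0.04294² = 0.00094 + 0.71678 + 0.00636 + 0.00184 = 0.72592.
So 1/D = 1.3776, i.e. 1.38 to 2 decimal places.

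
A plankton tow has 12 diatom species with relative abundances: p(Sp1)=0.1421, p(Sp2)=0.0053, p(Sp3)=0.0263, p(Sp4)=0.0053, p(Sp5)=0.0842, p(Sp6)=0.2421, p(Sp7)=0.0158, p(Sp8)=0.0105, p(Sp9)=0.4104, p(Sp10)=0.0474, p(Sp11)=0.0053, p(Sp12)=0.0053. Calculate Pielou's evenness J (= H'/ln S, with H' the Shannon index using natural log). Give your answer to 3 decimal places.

H' = −Σ pᵢ ln pᵢ = −((-0.27727) + (-0.02777) + (-0.09568) + (-0.02777) + (-0.20836) + (-0.34340) + (-0.06553) + (-0.04784) + (-0.36551) + (-0.14453) + (-0.02777) + (-0.02777)) = 1.65921 (working shown to 5 dp, full precision carried).
With S = 12 species, ln S = 2.48491, so J = 1.65921/2.48491 = 0.66772, i.e. 0.668 to 3 decimal places.

0.668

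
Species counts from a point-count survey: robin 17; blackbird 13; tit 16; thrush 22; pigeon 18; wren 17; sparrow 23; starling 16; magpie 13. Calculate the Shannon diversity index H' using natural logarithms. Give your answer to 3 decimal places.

2.180

Total N = 17+13+16+22+18+17+23+16+13 = 155, so the proportions are 0.10968, 0.08387, 0.10323, 0.14194, 0.11613, 0.10968, 0.14839, 0.10323, 0.08387 (working shown to 5 dp, full precision carried).
Each pᵢ ln pᵢ term: 0.10968×(-2.21021)=-0.24241, 0.08387×(-2.47848)=-0.20787, 0.10323×(-2.27084)=-0.23441, 0.14194×(-1.95238)=-0.27711, 0.11613×(-2.15305)=-0.25003, 0.10968×(-2.21021)=-0.24241, 0.14839×(-1.90793)=-0.28311, 0.10323×(-2.27084)=-0.23441, 0.08387×(-2.47848)=-0.20787.
Sum = -2.17964, so H' = 2.180.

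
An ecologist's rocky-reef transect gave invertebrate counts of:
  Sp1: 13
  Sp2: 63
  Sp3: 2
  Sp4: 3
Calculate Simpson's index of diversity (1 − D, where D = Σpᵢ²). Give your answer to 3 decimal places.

Total N = 13+63+2+3 = 81, so the proportions are 0.16049, 0.77778, 0.02469, 0.03704 (working shown to 5 dp, full precision carried).
D = 0.16049² + 0.77778² + 0.02469² + 0.03704² = 0.02576 + 0.60494 + 0.00061 + 0.00137 = 0.63268.
So 1 − D = 0.36732, i.e. 0.367 to 3 decimal places.

0.367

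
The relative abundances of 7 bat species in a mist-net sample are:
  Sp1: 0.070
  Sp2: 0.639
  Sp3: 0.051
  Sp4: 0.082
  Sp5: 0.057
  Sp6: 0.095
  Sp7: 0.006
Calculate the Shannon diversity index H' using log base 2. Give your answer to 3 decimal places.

Each pᵢ log₂ pᵢ term (working shown to 5 dp, full precision carried): 0.07×(-3.83650)=-0.26856, 0.639×(-0.64611)=-0.41287, 0.051×(-4.29336)=-0.21896, 0.082×(-3.60823)=-0.29588, 0.057×(-4.13289)=-0.23557, 0.095×(-3.39593)=-0.32261, 0.006×(-7.38082)=-0.04428.
Sum = -1.79873, so H' = 1.799.

1.799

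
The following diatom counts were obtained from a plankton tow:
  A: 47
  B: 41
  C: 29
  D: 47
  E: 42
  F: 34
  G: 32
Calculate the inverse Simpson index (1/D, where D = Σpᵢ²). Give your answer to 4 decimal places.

6.7975

Total N = 47+41+29+47+42+34+32 = 272, so the proportions are 0.17279412, 0.15073529, 0.10661765, 0.17279412, 0.15441176, 0.125, 0.11764706 (working shown to 8 dp, full precision carried).
D = 0.17279412² + 0.15073529² + 0.10661765² + 0.17279412² + 0.15441176² + 0.125² + 0.11764706² = 0.02985781 + 0.02272113 + 0.01136732 + 0.02985781 + 0.02384299 + 0.01562500 + 0.01384083 = 0.14711289.
So 1/D = 6.797501, i.e. 6.7975 to 4 decimal places.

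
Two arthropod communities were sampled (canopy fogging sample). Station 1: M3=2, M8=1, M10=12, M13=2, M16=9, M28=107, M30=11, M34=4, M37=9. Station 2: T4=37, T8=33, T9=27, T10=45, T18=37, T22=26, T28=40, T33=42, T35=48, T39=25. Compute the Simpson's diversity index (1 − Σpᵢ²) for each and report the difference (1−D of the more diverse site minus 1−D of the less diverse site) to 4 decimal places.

0.3783

Station 1: N=157, proportions 0.0127389, 0.0063694, 0.0764331, 0.0127389, 0.0573248, 0.6815287, 0.0700637, 0.0254777, 0.0573248, giving 1−D = 0.5171812 (working shown to 7 dp, full precision carried).
Station 2: N=360, proportions 0.1027778, 0.0916667, 0.075, 0.125, 0.1027778, 0.0722222, 0.1111111, 0.1166667, 0.1333333, 0.0694444, giving 1−D = 0.8954475.
Difference = |0.5171812 − 0.8954475| = 0.3782663, i.e. 0.3783 to 4 decimal places.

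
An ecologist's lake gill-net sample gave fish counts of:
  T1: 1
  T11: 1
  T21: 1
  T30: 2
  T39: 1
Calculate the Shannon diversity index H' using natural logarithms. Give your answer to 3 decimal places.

1.561

Total N = 1+1+1+2+1 = 6, so the proportions are 0.16667, 0.16667, 0.16667, 0.33333, 0.16667 (working shown to 5 dp, full precision carried).
Each pᵢ ln pᵢ term: 0.16667×(-1.79176)=-0.29863, 0.16667×(-1.79176)=-0.29863, 0.16667×(-1.79176)=-0.29863, 0.33333×(-1.09861)=-0.36620, 0.16667×(-1.79176)=-0.29863.
Sum = -1.56071, so H' = 1.561.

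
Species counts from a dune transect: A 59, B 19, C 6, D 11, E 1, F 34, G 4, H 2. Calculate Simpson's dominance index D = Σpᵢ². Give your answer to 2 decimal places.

Total N = 59+19+6+11+1+34+4+2 = 136, so the proportions are 0.4338, 0.1397, 0.0441, 0.0809, 0.0074, 0.25, 0.0294, 0.0147 (working shown to 4 dp, full precision carried).
D = 0.4338² + 0.1397² + 0.0441² + 0.0809² + 0.0074² + 0.25² + 0.0294² + 0.0147² = 0.1882 + 0.0195 + 0.0019 + 0.0065 + 0.0001 + 0.0625 + 0.0009 + 0.0002 = 0.2798.
To 2 decimal places, D = 0.28.

0.28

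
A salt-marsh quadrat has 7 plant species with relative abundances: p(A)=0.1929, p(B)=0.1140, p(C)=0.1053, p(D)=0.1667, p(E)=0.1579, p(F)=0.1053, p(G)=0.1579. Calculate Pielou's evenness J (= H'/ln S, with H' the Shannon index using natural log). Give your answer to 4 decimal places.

0.9870

H' = −Σ pᵢ ln pᵢ = −((-0.317433) + (-0.247557) + (-0.237024) + (-0.298653) + (-0.291451) + (-0.237024) + (-0.291451)) = 1.920593 (working shown to 6 dp, full precision carried).
With S = 7 species, ln S = 1.945910, so J = 1.920593/1.945910 = 0.986990, i.e. 0.9870 to 4 decimal places.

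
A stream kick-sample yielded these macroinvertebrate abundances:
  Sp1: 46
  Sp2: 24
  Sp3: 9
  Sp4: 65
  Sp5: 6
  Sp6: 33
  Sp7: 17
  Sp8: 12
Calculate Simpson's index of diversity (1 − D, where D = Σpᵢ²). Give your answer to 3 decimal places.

Total N = 46+24+9+65+6+33+17+12 = 212, so the proportions are 0.21698, 0.11321, 0.04245, 0.3066, 0.0283, 0.15566, 0.08019, 0.0566 (working shown to 5 dp, full precision carried).
D = 0.21698² + 0.11321² + 0.04245² + 0.3066² + 0.0283² + 0.15566² + 0.08019² + 0.0566² = 0.04708 + 0.01282 + 0.00180 + 0.09401 + 0.00080 + 0.02423 + 0.00643 + 0.00320 = 0.19037.
So 1 − D = 0.80963, i.e. 0.810 to 3 decimal places.

0.810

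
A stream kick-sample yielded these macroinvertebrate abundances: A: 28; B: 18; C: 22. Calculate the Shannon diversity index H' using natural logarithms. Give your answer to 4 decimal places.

Total N = 28+18+22 = 68, so the proportions are 0.411765, 0.264706, 0.323529 (working shown to 6 dp, full precision carried).
Each pᵢ ln pᵢ term: 0.411765×(-0.887303)=-0.365360, 0.264706×(-1.329136)=-0.351830, 0.323529×(-1.128465)=-0.365092.
Sum = -1.082282, so H' = 1.0823.

1.0823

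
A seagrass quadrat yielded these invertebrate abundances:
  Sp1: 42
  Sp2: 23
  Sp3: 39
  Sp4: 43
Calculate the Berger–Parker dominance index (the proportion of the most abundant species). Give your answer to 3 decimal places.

0.293

Total N = 42+23+39+43 = 147, so the proportions are 0.28571, 0.15646, 0.26531, 0.29252 (working shown to 5 dp, full precision carried).
The largest proportion is 0.29252, i.e. d = 0.293 to 3 decimal places.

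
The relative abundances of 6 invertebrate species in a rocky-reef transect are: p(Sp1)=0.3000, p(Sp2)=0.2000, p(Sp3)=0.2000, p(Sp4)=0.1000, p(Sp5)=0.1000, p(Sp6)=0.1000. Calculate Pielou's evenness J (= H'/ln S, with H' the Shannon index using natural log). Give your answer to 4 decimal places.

0.9464

H' = −Σ pᵢ ln pᵢ = −((-0.361192) + (-0.321888) + (-0.321888) + (-0.230259) + (-0.230259) + (-0.230259)) = 1.695743 (working shown to 6 dp, full precision carried).
With S = 6 species, ln S = 1.791759, so J = 1.695743/1.791759 = 0.946412, i.e. 0.9464 to 4 decimal places.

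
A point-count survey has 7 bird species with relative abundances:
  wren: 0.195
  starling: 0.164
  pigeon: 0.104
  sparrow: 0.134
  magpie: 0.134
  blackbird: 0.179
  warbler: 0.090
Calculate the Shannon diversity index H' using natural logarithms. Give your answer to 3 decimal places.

1.914

Each pᵢ ln pᵢ term (working shown to 5 dp, full precision carried): 0.195×(-1.63476)=-0.31878, 0.164×(-1.80789)=-0.29649, 0.104×(-2.26336)=-0.23539, 0.134×(-2.00992)=-0.26933, 0.134×(-2.00992)=-0.26933, 0.179×(-1.72037)=-0.30795, 0.09×(-2.40795)=-0.21672.
Sum = -1.91398, so H' = 1.914.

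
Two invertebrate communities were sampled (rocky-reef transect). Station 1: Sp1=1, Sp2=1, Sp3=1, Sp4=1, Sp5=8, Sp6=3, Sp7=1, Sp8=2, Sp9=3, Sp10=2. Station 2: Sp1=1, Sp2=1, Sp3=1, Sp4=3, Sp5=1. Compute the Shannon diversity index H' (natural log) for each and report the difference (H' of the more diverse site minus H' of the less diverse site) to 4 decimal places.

0.5300

Station 1: N=23, proportions 0.043478, 0.043478, 0.043478, 0.043478, 0.347826, 0.130435, 0.043478, 0.086957, 0.130435, 0.086957, giving H' = 2.005068 (working shown to 6 dp, full precision carried).
Station 2: N=7, proportions 0.142857, 0.142857, 0.142857, 0.428571, 0.142857, giving H' = 1.475076.
Difference = |2.005068 − 1.475076| = 0.529992, i.e. 0.5300 to 4 decimal places.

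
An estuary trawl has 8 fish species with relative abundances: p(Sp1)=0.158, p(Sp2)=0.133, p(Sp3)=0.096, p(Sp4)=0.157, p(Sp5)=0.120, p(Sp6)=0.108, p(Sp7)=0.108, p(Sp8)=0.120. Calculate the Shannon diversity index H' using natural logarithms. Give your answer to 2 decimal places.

Each pᵢ ln pᵢ term (working shown to 4 dp, full precision carried): 0.158×(-1.8452)=-0.2915, 0.133×(-2.0174)=-0.2683, 0.096×(-2.3434)=-0.2250, 0.157×(-1.8515)=-0.2907, 0.12×(-2.1203)=-0.2544, 0.108×(-2.2256)=-0.2404, 0.108×(-2.2256)=-0.2404, 0.12×(-2.1203)=-0.2544.
Sum = -2.0651, so H' = 2.07.

2.07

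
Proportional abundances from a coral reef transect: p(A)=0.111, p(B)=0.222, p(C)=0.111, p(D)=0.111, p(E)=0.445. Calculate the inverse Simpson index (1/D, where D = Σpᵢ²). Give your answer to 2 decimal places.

3.52

D = 0.111² + 0.222² + 0.111² + 0.111² + 0.445² = 0.012321 + 0.049284 + 0.012321 + 0.012321 + 0.198025 = 0.284272 (working shown to 6 dp, full precision carried).
So 1/D = 3.5178, i.e. 3.52 to 2 decimal places.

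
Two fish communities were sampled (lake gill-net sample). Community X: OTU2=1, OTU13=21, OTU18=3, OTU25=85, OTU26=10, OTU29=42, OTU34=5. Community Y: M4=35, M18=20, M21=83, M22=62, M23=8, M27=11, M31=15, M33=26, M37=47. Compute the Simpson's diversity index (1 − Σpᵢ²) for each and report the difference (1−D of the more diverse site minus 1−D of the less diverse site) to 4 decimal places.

Community X: N=167, proportions 0.00598802, 0.1257485, 0.01796407, 0.50898204, 0.05988024, 0.25149701, 0.02994012, giving 1−D = 0.65703324 (working shown to 8 dp, full precision carried).
Community Y: N=307, proportions 0.11400651, 0.06514658, 0.27035831, 0.2019544, 0.02605863, 0.03583062, 0.04885993, 0.08469055, 0.15309446, giving 1−D = 0.83391866.
Difference = |0.65703324 − 0.83391866| = 0.17688542, i.e. 0.1769 to 4 decimal places.

0.1769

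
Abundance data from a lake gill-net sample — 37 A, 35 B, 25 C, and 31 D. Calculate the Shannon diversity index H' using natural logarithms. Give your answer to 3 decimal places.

Total N = 37+35+25+31 = 128, so the proportions are 0.28906, 0.27344, 0.19531, 0.24219 (working shown to 5 dp, full precision carried).
Each pᵢ ln pᵢ term: 0.28906×(-1.24111)=-0.35876, 0.27344×(-1.29668)=-0.35456, 0.19531×(-1.63315)=-0.31898, 0.24219×(-1.41804)=-0.34343.
Sum = -1.37573, so H' = 1.376.

1.376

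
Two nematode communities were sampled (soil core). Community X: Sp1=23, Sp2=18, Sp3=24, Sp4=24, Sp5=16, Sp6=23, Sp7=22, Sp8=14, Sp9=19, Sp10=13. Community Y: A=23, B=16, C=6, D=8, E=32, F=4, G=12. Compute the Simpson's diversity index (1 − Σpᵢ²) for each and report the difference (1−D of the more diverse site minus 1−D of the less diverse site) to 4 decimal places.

Community X: N=196, proportions 0.117347, 0.091837, 0.122449, 0.122449, 0.081633, 0.117347, 0.112245, 0.071429, 0.096939, 0.066327, giving 1−D = 0.895877 (working shown to 6 dp, full precision carried).
Community Y: N=101, proportions 0.227723, 0.158416, 0.059406, 0.079208, 0.316832, 0.039604, 0.118812, giving 1−D = 0.797177.
Difference = |0.895877 − 0.797177| = 0.098700, i.e. 0.0987 to 4 decimal places.

0.0987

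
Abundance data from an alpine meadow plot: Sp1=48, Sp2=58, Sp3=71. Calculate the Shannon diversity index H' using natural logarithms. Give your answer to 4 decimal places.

Total N = 48+58+71 = 177, so the proportions are 0.271186, 0.327684, 0.40113 (working shown to 6 dp, full precision carried).
Each pᵢ ln pᵢ term: 0.271186×(-1.304949)=-0.353884, 0.327684×(-1.115707)=-0.365599, 0.40113×(-0.913470)=-0.366420.
Sum = -1.085903, so H' = 1.0859.

1.0859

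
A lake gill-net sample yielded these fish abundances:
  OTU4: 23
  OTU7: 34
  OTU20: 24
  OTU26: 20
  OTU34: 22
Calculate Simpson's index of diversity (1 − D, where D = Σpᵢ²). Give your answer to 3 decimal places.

0.792

Total N = 23+34+24+20+22 = 123, so the proportions are 0.18699, 0.27642, 0.19512, 0.1626, 0.17886 (working shown to 5 dp, full precision carried).
D = 0.18699² + 0.27642² + 0.19512² + 0.1626² + 0.17886² = 0.03497 + 0.07641 + 0.03807 + 0.02644 + 0.03199 = 0.20788.
So 1 − D = 0.79212, i.e. 0.792 to 3 decimal places.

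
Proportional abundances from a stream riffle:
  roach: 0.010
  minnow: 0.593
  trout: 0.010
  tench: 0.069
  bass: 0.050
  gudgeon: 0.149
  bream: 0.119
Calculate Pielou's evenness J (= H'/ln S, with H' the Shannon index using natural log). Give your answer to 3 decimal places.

H' = −Σ pᵢ ln pᵢ = −((-0.04605) + (-0.30988) + (-0.04605) + (-0.18448) + (-0.14979) + (-0.28367) + (-0.25331)) = 1.27323 (working shown to 5 dp, full precision carried).
With S = 7 species, ln S = 1.94591, so J = 1.27323/1.94591 = 0.65431, i.e. 0.654 to 3 decimal places.

0.654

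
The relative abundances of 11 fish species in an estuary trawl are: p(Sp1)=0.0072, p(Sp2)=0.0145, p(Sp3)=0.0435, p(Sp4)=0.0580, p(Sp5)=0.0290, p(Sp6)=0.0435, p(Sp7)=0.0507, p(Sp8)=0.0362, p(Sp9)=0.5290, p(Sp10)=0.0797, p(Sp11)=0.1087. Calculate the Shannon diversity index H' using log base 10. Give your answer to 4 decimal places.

0.7333

Each pᵢ log₁₀ pᵢ term (working shown to 6 dp, full precision carried): 0.0072×(-2.142668)=-0.015427, 0.0145×(-1.838632)=-0.026660, 0.0435×(-1.361511)=-0.059226, 0.058×(-1.236572)=-0.071721, 0.029×(-1.537602)=-0.044590, 0.0435×(-1.361511)=-0.059226, 0.0507×(-1.294992)=-0.065656, 0.0362×(-1.441291)=-0.052175, 0.529×(-0.276544)=-0.146292, 0.0797×(-1.098542)=-0.087554, 0.1087×(-0.963770)=-0.104762.
Sum = -0.733289, so H' = 0.7333.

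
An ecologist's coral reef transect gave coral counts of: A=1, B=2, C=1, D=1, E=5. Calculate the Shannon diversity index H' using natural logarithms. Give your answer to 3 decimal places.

Total N = 1+2+1+1+5 = 10, so the proportions are 0.1, 0.2, 0.1, 0.1, 0.5 (working shown to 5 dp, full precision carried).
Each pᵢ ln pᵢ term: 0.1×(-2.30259)=-0.23026, 0.2×(-1.60944)=-0.32189, 0.1×(-2.30259)=-0.23026, 0.1×(-2.30259)=-0.23026, 0.5×(-0.69315)=-0.34657.
Sum = -1.35924, so H' = 1.359.

1.359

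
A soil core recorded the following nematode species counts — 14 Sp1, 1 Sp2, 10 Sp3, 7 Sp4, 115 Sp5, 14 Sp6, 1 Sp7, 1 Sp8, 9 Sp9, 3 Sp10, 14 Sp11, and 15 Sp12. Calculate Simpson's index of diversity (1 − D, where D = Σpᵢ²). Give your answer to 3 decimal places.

Total N = 14+1+10+7+115+14+1+1+9+3+14+15 = 204, so the proportions are 0.06863, 0.0049, 0.04902, 0.03431, 0.56373, 0.06863, 0.0049, 0.0049, 0.04412, 0.01471, 0.06863, 0.07353 (working shown to 5 dp, full precision carried).
D = 0.06863² + 0.0049² + 0.04902² + 0.03431² + 0.56373² + 0.06863² + 0.0049² + 0.0049² + 0.04412² + 0.01471² + 0.06863² + 0.07353² = 0.00471 + 0.00002 + 0.00240 + 0.00118 + 0.31779 + 0.00471 + 0.00002 + 0.00002 + 0.00195 + 0.00022 + 0.00471 + 0.00541 = 0.34314.
So 1 − D = 0.65686, i.e. 0.657 to 3 decimal places.

0.657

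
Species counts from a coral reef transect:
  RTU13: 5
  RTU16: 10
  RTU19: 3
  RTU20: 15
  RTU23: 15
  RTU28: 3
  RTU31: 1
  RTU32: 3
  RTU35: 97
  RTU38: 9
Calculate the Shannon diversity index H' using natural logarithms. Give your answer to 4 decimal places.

Total N = 5+10+3+15+15+3+1+3+97+9 = 161, so the proportions are 0.031056, 0.062112, 0.018634, 0.093168, 0.093168, 0.018634, 0.006211, 0.018634, 0.602484, 0.055901 (working shown to 6 dp, full precision carried).
Each pᵢ ln pᵢ term: 0.031056×(-3.471966)=-0.107825, 0.062112×(-2.778819)=-0.172597, 0.018634×(-3.982792)=-0.074214, 0.093168×(-2.373354)=-0.221120, 0.093168×(-2.373354)=-0.221120, 0.018634×(-3.982792)=-0.074214, 0.006211×(-5.081404)=-0.031562, 0.018634×(-3.982792)=-0.074214, 0.602484×(-0.506693)=-0.305275, 0.055901×(-2.884180)=-0.161227.
Sum = -1.443367, so H' = 1.4434.

1.4434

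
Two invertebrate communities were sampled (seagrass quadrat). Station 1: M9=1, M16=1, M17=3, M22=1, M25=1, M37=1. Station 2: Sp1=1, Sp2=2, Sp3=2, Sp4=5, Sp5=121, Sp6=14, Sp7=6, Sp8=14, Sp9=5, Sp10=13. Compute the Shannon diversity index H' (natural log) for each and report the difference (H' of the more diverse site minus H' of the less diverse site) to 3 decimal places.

Station 1: N=8, proportions 0.125, 0.125, 0.375, 0.125, 0.125, 0.125, giving H' = 1.66746 (working shown to 5 dp, full precision carried).
Station 2: N=183, proportions 0.00546, 0.01093, 0.01093, 0.02732, 0.6612, 0.0765, 0.03279, 0.0765, 0.02732, 0.07104, giving H' = 1.29065.
Difference = |1.66746 − 1.29065| = 0.37681, i.e. 0.377 to 3 decimal places.

0.377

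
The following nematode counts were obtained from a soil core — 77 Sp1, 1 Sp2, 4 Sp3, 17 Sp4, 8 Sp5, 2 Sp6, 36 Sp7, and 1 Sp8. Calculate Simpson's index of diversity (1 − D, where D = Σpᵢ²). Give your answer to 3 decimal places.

0.643

Total N = 77+1+4+17+8+2+36+1 = 146, so the proportions are 0.5274, 0.00685, 0.0274, 0.11644, 0.05479, 0.0137, 0.24658, 0.00685 (working shown to 5 dp, full precision carried).
D = 0.5274² + 0.00685² + 0.0274² + 0.11644² + 0.05479² + 0.0137² + 0.24658² + 0.00685² = 0.27815 + 0.00005 + 0.00075 + 0.01356 + 0.00300 + 0.00019 + 0.06080 + 0.00005 = 0.35654.
So 1 − D = 0.64346, i.e. 0.643 to 3 decimal places.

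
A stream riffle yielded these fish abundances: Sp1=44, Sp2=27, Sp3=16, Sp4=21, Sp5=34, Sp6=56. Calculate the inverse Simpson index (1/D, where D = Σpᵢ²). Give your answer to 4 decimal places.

5.1220

Total N = 44+27+16+21+34+56 = 198, so the proportions are 0.22222222, 0.13636364, 0.08080808, 0.10606061, 0.17171717, 0.28282828 (working shown to 8 dp, full precision carried).
D = 0.22222222² + 0.13636364² + 0.08080808² + 0.10606061² + 0.17171717² + 0.28282828² = 0.04938272 + 0.01859504 + 0.00652995 + 0.01124885 + 0.02948679 + 0.07999184 = 0.19523518.
So 1/D = 5.122028, i.e. 5.1220 to 4 decimal places.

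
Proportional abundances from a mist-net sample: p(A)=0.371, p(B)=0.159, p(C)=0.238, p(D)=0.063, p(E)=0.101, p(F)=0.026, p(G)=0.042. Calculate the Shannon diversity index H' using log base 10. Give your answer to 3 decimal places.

0.710

Each pᵢ log₁₀ pᵢ term (working shown to 5 dp, full precision carried): 0.371×(-0.43063)=-0.15976, 0.159×(-0.79860)=-0.12698, 0.238×(-0.62342)=-0.14837, 0.063×(-1.20066)=-0.07564, 0.101×(-0.99568)=-0.10056, 0.026×(-1.58503)=-0.04121, 0.042×(-1.37675)=-0.05782.
Sum = -0.71035, so H' = 0.710.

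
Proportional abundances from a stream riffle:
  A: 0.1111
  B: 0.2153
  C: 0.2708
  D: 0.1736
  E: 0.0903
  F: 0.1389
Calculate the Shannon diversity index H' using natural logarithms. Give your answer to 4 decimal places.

Each pᵢ ln pᵢ term (working shown to 6 dp, full precision carried): 0.1111×(-2.197325)=-0.244123, 0.2153×(-1.535723)=-0.330641, 0.2708×(-1.306375)=-0.353766, 0.1736×(-1.751001)=-0.303974, 0.0903×(-2.404618)=-0.217137, 0.1389×(-1.974001)=-0.274189.
Sum = -1.723830, so H' = 1.7238.

1.7238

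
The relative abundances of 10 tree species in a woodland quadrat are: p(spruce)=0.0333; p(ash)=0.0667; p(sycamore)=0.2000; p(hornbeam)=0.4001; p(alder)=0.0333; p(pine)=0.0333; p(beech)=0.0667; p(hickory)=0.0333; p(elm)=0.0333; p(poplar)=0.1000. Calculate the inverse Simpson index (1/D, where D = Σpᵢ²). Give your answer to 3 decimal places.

D = 0.0333² + 0.0667² + 0.2² + 0.4001² + 0.0333² + 0.0333² + 0.0667² + 0.0333² + 0.0333² + 0.1² = 0.0011089 + 0.0044489 + 0.0400000 + 0.1600800 + 0.0011089 + 0.0011089 + 0.0044489 + 0.0011089 + 0.0011089 + 0.0100000 = 0.2245222 (working shown to 7 dp, full precision carried).
So 1/D = 4.45390, i.e. 4.454 to 3 decimal places.

4.454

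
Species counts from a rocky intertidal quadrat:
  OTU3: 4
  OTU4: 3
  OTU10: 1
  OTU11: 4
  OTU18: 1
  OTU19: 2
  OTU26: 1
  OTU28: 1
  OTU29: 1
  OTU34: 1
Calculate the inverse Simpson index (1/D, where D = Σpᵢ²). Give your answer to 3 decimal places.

7.078

Total N = 4+3+1+4+1+2+1+1+1+1 = 19, so the proportions are 0.2105263, 0.1578947, 0.0526316, 0.2105263, 0.0526316, 0.1052632, 0.0526316, 0.0526316, 0.0526316, 0.0526316 (working shown to 7 dp, full precision carried).
D = 0.2105263² + 0.1578947² + 0.0526316² + 0.2105263² + 0.0526316² + 0.1052632² + 0.0526316² + 0.0526316² + 0.0526316² + 0.0526316² = 0.0443213 + 0.0249307 + 0.0027701 + 0.0443213 + 0.0027701 + 0.0110803 + 0.0027701 + 0.0027701 + 0.0027701 + 0.0027701 = 0.1412742.
So 1/D = 7.07843, i.e. 7.078 to 3 decimal places.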